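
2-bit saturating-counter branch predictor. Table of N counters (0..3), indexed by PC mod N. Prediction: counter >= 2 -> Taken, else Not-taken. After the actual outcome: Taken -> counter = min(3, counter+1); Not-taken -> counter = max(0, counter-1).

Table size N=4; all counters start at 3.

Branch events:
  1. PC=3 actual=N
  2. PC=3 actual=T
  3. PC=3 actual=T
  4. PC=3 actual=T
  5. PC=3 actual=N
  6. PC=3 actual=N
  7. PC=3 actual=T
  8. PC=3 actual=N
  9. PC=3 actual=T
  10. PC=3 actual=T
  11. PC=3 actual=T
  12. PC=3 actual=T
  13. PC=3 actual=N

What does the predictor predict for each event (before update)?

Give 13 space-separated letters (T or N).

Answer: T T T T T T N T N T T T T

Derivation:
Ev 1: PC=3 idx=3 pred=T actual=N -> ctr[3]=2
Ev 2: PC=3 idx=3 pred=T actual=T -> ctr[3]=3
Ev 3: PC=3 idx=3 pred=T actual=T -> ctr[3]=3
Ev 4: PC=3 idx=3 pred=T actual=T -> ctr[3]=3
Ev 5: PC=3 idx=3 pred=T actual=N -> ctr[3]=2
Ev 6: PC=3 idx=3 pred=T actual=N -> ctr[3]=1
Ev 7: PC=3 idx=3 pred=N actual=T -> ctr[3]=2
Ev 8: PC=3 idx=3 pred=T actual=N -> ctr[3]=1
Ev 9: PC=3 idx=3 pred=N actual=T -> ctr[3]=2
Ev 10: PC=3 idx=3 pred=T actual=T -> ctr[3]=3
Ev 11: PC=3 idx=3 pred=T actual=T -> ctr[3]=3
Ev 12: PC=3 idx=3 pred=T actual=T -> ctr[3]=3
Ev 13: PC=3 idx=3 pred=T actual=N -> ctr[3]=2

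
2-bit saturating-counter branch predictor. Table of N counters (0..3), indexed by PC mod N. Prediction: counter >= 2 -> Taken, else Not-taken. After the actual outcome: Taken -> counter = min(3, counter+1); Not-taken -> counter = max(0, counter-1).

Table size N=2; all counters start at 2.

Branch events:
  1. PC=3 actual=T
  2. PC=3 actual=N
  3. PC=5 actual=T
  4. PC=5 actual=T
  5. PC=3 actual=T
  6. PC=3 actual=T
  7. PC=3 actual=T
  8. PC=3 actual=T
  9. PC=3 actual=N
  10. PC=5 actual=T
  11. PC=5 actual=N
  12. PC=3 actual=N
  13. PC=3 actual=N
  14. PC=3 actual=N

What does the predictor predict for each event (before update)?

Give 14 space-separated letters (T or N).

Ev 1: PC=3 idx=1 pred=T actual=T -> ctr[1]=3
Ev 2: PC=3 idx=1 pred=T actual=N -> ctr[1]=2
Ev 3: PC=5 idx=1 pred=T actual=T -> ctr[1]=3
Ev 4: PC=5 idx=1 pred=T actual=T -> ctr[1]=3
Ev 5: PC=3 idx=1 pred=T actual=T -> ctr[1]=3
Ev 6: PC=3 idx=1 pred=T actual=T -> ctr[1]=3
Ev 7: PC=3 idx=1 pred=T actual=T -> ctr[1]=3
Ev 8: PC=3 idx=1 pred=T actual=T -> ctr[1]=3
Ev 9: PC=3 idx=1 pred=T actual=N -> ctr[1]=2
Ev 10: PC=5 idx=1 pred=T actual=T -> ctr[1]=3
Ev 11: PC=5 idx=1 pred=T actual=N -> ctr[1]=2
Ev 12: PC=3 idx=1 pred=T actual=N -> ctr[1]=1
Ev 13: PC=3 idx=1 pred=N actual=N -> ctr[1]=0
Ev 14: PC=3 idx=1 pred=N actual=N -> ctr[1]=0

Answer: T T T T T T T T T T T T N N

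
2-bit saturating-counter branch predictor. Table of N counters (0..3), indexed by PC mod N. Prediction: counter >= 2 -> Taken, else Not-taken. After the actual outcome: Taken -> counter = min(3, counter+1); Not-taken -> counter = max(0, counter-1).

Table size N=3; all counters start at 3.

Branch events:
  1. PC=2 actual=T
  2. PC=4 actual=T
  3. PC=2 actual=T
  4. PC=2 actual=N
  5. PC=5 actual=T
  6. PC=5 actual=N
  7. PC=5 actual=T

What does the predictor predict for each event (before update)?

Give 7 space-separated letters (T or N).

Answer: T T T T T T T

Derivation:
Ev 1: PC=2 idx=2 pred=T actual=T -> ctr[2]=3
Ev 2: PC=4 idx=1 pred=T actual=T -> ctr[1]=3
Ev 3: PC=2 idx=2 pred=T actual=T -> ctr[2]=3
Ev 4: PC=2 idx=2 pred=T actual=N -> ctr[2]=2
Ev 5: PC=5 idx=2 pred=T actual=T -> ctr[2]=3
Ev 6: PC=5 idx=2 pred=T actual=N -> ctr[2]=2
Ev 7: PC=5 idx=2 pred=T actual=T -> ctr[2]=3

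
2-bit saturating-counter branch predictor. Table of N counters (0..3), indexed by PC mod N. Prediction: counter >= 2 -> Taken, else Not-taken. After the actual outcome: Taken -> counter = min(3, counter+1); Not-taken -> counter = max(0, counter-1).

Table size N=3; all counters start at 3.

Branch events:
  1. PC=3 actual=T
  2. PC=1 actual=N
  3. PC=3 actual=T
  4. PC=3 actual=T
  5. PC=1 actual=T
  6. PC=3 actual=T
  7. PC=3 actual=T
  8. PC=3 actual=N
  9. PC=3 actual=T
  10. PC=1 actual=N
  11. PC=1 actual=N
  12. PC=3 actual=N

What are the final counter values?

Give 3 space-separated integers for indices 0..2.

Ev 1: PC=3 idx=0 pred=T actual=T -> ctr[0]=3
Ev 2: PC=1 idx=1 pred=T actual=N -> ctr[1]=2
Ev 3: PC=3 idx=0 pred=T actual=T -> ctr[0]=3
Ev 4: PC=3 idx=0 pred=T actual=T -> ctr[0]=3
Ev 5: PC=1 idx=1 pred=T actual=T -> ctr[1]=3
Ev 6: PC=3 idx=0 pred=T actual=T -> ctr[0]=3
Ev 7: PC=3 idx=0 pred=T actual=T -> ctr[0]=3
Ev 8: PC=3 idx=0 pred=T actual=N -> ctr[0]=2
Ev 9: PC=3 idx=0 pred=T actual=T -> ctr[0]=3
Ev 10: PC=1 idx=1 pred=T actual=N -> ctr[1]=2
Ev 11: PC=1 idx=1 pred=T actual=N -> ctr[1]=1
Ev 12: PC=3 idx=0 pred=T actual=N -> ctr[0]=2

Answer: 2 1 3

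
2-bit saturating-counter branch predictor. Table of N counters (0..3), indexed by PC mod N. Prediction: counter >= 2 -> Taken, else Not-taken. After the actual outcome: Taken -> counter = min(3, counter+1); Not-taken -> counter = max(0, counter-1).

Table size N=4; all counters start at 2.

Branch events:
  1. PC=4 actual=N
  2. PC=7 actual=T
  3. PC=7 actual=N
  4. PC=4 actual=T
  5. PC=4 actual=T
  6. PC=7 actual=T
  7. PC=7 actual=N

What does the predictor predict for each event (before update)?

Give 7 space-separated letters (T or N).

Answer: T T T N T T T

Derivation:
Ev 1: PC=4 idx=0 pred=T actual=N -> ctr[0]=1
Ev 2: PC=7 idx=3 pred=T actual=T -> ctr[3]=3
Ev 3: PC=7 idx=3 pred=T actual=N -> ctr[3]=2
Ev 4: PC=4 idx=0 pred=N actual=T -> ctr[0]=2
Ev 5: PC=4 idx=0 pred=T actual=T -> ctr[0]=3
Ev 6: PC=7 idx=3 pred=T actual=T -> ctr[3]=3
Ev 7: PC=7 idx=3 pred=T actual=N -> ctr[3]=2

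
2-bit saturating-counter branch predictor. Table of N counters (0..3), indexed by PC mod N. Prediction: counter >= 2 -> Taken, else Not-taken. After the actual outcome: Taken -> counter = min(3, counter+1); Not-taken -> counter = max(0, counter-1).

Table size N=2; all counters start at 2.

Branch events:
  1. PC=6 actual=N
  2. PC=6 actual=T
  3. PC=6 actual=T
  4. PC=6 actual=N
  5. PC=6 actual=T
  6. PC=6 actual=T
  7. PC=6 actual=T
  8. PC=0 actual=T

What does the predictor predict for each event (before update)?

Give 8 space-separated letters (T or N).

Ev 1: PC=6 idx=0 pred=T actual=N -> ctr[0]=1
Ev 2: PC=6 idx=0 pred=N actual=T -> ctr[0]=2
Ev 3: PC=6 idx=0 pred=T actual=T -> ctr[0]=3
Ev 4: PC=6 idx=0 pred=T actual=N -> ctr[0]=2
Ev 5: PC=6 idx=0 pred=T actual=T -> ctr[0]=3
Ev 6: PC=6 idx=0 pred=T actual=T -> ctr[0]=3
Ev 7: PC=6 idx=0 pred=T actual=T -> ctr[0]=3
Ev 8: PC=0 idx=0 pred=T actual=T -> ctr[0]=3

Answer: T N T T T T T T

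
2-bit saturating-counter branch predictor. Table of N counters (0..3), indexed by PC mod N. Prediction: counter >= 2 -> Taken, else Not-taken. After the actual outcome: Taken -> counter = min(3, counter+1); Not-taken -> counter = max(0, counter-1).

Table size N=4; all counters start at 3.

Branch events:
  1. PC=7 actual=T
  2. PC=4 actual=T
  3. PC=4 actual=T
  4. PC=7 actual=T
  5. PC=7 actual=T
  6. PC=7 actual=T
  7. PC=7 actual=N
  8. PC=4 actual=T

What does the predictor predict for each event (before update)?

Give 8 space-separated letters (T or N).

Answer: T T T T T T T T

Derivation:
Ev 1: PC=7 idx=3 pred=T actual=T -> ctr[3]=3
Ev 2: PC=4 idx=0 pred=T actual=T -> ctr[0]=3
Ev 3: PC=4 idx=0 pred=T actual=T -> ctr[0]=3
Ev 4: PC=7 idx=3 pred=T actual=T -> ctr[3]=3
Ev 5: PC=7 idx=3 pred=T actual=T -> ctr[3]=3
Ev 6: PC=7 idx=3 pred=T actual=T -> ctr[3]=3
Ev 7: PC=7 idx=3 pred=T actual=N -> ctr[3]=2
Ev 8: PC=4 idx=0 pred=T actual=T -> ctr[0]=3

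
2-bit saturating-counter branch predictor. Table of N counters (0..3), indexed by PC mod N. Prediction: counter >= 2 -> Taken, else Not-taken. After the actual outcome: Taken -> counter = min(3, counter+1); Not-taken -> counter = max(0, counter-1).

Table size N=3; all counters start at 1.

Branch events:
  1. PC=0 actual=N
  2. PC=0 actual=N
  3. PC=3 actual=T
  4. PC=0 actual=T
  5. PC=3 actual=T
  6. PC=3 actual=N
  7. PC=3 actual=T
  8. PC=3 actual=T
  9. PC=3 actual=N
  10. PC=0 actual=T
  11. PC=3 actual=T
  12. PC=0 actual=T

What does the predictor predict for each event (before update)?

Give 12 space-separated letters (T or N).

Answer: N N N N T T T T T T T T

Derivation:
Ev 1: PC=0 idx=0 pred=N actual=N -> ctr[0]=0
Ev 2: PC=0 idx=0 pred=N actual=N -> ctr[0]=0
Ev 3: PC=3 idx=0 pred=N actual=T -> ctr[0]=1
Ev 4: PC=0 idx=0 pred=N actual=T -> ctr[0]=2
Ev 5: PC=3 idx=0 pred=T actual=T -> ctr[0]=3
Ev 6: PC=3 idx=0 pred=T actual=N -> ctr[0]=2
Ev 7: PC=3 idx=0 pred=T actual=T -> ctr[0]=3
Ev 8: PC=3 idx=0 pred=T actual=T -> ctr[0]=3
Ev 9: PC=3 idx=0 pred=T actual=N -> ctr[0]=2
Ev 10: PC=0 idx=0 pred=T actual=T -> ctr[0]=3
Ev 11: PC=3 idx=0 pred=T actual=T -> ctr[0]=3
Ev 12: PC=0 idx=0 pred=T actual=T -> ctr[0]=3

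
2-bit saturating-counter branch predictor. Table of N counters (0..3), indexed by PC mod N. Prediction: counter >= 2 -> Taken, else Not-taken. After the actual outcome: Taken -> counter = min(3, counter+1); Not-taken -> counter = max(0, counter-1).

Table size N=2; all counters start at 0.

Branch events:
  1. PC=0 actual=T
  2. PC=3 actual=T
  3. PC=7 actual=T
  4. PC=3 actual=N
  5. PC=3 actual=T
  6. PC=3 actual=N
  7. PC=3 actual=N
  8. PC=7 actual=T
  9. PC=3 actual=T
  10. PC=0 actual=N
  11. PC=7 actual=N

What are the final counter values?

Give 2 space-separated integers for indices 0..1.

Answer: 0 1

Derivation:
Ev 1: PC=0 idx=0 pred=N actual=T -> ctr[0]=1
Ev 2: PC=3 idx=1 pred=N actual=T -> ctr[1]=1
Ev 3: PC=7 idx=1 pred=N actual=T -> ctr[1]=2
Ev 4: PC=3 idx=1 pred=T actual=N -> ctr[1]=1
Ev 5: PC=3 idx=1 pred=N actual=T -> ctr[1]=2
Ev 6: PC=3 idx=1 pred=T actual=N -> ctr[1]=1
Ev 7: PC=3 idx=1 pred=N actual=N -> ctr[1]=0
Ev 8: PC=7 idx=1 pred=N actual=T -> ctr[1]=1
Ev 9: PC=3 idx=1 pred=N actual=T -> ctr[1]=2
Ev 10: PC=0 idx=0 pred=N actual=N -> ctr[0]=0
Ev 11: PC=7 idx=1 pred=T actual=N -> ctr[1]=1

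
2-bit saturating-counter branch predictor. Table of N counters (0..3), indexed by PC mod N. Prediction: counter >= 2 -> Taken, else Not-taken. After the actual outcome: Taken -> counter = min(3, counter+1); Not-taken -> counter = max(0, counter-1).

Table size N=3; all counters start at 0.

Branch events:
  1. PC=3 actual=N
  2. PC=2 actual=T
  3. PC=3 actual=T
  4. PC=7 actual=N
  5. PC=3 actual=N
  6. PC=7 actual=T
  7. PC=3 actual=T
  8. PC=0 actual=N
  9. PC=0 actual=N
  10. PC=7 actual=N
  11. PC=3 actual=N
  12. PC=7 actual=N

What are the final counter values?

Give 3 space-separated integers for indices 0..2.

Ev 1: PC=3 idx=0 pred=N actual=N -> ctr[0]=0
Ev 2: PC=2 idx=2 pred=N actual=T -> ctr[2]=1
Ev 3: PC=3 idx=0 pred=N actual=T -> ctr[0]=1
Ev 4: PC=7 idx=1 pred=N actual=N -> ctr[1]=0
Ev 5: PC=3 idx=0 pred=N actual=N -> ctr[0]=0
Ev 6: PC=7 idx=1 pred=N actual=T -> ctr[1]=1
Ev 7: PC=3 idx=0 pred=N actual=T -> ctr[0]=1
Ev 8: PC=0 idx=0 pred=N actual=N -> ctr[0]=0
Ev 9: PC=0 idx=0 pred=N actual=N -> ctr[0]=0
Ev 10: PC=7 idx=1 pred=N actual=N -> ctr[1]=0
Ev 11: PC=3 idx=0 pred=N actual=N -> ctr[0]=0
Ev 12: PC=7 idx=1 pred=N actual=N -> ctr[1]=0

Answer: 0 0 1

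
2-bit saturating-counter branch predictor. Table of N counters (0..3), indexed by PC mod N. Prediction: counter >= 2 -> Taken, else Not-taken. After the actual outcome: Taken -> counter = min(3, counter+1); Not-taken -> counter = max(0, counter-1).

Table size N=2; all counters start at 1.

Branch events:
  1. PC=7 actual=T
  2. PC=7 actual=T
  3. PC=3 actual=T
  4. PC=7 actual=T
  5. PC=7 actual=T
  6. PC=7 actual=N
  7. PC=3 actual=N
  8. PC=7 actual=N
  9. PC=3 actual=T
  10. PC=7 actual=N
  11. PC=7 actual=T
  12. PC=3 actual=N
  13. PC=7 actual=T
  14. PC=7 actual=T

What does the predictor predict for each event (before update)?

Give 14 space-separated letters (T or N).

Answer: N T T T T T T N N N N N N N

Derivation:
Ev 1: PC=7 idx=1 pred=N actual=T -> ctr[1]=2
Ev 2: PC=7 idx=1 pred=T actual=T -> ctr[1]=3
Ev 3: PC=3 idx=1 pred=T actual=T -> ctr[1]=3
Ev 4: PC=7 idx=1 pred=T actual=T -> ctr[1]=3
Ev 5: PC=7 idx=1 pred=T actual=T -> ctr[1]=3
Ev 6: PC=7 idx=1 pred=T actual=N -> ctr[1]=2
Ev 7: PC=3 idx=1 pred=T actual=N -> ctr[1]=1
Ev 8: PC=7 idx=1 pred=N actual=N -> ctr[1]=0
Ev 9: PC=3 idx=1 pred=N actual=T -> ctr[1]=1
Ev 10: PC=7 idx=1 pred=N actual=N -> ctr[1]=0
Ev 11: PC=7 idx=1 pred=N actual=T -> ctr[1]=1
Ev 12: PC=3 idx=1 pred=N actual=N -> ctr[1]=0
Ev 13: PC=7 idx=1 pred=N actual=T -> ctr[1]=1
Ev 14: PC=7 idx=1 pred=N actual=T -> ctr[1]=2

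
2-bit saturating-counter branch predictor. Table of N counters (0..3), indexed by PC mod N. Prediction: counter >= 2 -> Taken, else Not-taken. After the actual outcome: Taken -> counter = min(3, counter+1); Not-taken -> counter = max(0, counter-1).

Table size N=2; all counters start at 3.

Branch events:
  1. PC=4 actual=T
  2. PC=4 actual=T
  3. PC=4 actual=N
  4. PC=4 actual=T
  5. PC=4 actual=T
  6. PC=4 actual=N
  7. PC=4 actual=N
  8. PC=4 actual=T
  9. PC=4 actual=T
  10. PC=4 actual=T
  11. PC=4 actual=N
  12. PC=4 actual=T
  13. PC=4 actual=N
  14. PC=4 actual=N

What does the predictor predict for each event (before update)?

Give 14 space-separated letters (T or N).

Answer: T T T T T T T N T T T T T T

Derivation:
Ev 1: PC=4 idx=0 pred=T actual=T -> ctr[0]=3
Ev 2: PC=4 idx=0 pred=T actual=T -> ctr[0]=3
Ev 3: PC=4 idx=0 pred=T actual=N -> ctr[0]=2
Ev 4: PC=4 idx=0 pred=T actual=T -> ctr[0]=3
Ev 5: PC=4 idx=0 pred=T actual=T -> ctr[0]=3
Ev 6: PC=4 idx=0 pred=T actual=N -> ctr[0]=2
Ev 7: PC=4 idx=0 pred=T actual=N -> ctr[0]=1
Ev 8: PC=4 idx=0 pred=N actual=T -> ctr[0]=2
Ev 9: PC=4 idx=0 pred=T actual=T -> ctr[0]=3
Ev 10: PC=4 idx=0 pred=T actual=T -> ctr[0]=3
Ev 11: PC=4 idx=0 pred=T actual=N -> ctr[0]=2
Ev 12: PC=4 idx=0 pred=T actual=T -> ctr[0]=3
Ev 13: PC=4 idx=0 pred=T actual=N -> ctr[0]=2
Ev 14: PC=4 idx=0 pred=T actual=N -> ctr[0]=1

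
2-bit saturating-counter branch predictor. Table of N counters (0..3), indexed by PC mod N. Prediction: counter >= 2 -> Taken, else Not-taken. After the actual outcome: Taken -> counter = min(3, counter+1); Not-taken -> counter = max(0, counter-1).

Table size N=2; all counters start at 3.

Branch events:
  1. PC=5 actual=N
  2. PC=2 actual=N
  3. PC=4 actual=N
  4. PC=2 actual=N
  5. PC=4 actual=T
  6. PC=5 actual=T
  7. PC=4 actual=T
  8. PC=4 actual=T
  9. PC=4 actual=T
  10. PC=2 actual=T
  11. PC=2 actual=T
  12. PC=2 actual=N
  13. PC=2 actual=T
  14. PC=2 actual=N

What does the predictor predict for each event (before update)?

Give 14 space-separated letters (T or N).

Ev 1: PC=5 idx=1 pred=T actual=N -> ctr[1]=2
Ev 2: PC=2 idx=0 pred=T actual=N -> ctr[0]=2
Ev 3: PC=4 idx=0 pred=T actual=N -> ctr[0]=1
Ev 4: PC=2 idx=0 pred=N actual=N -> ctr[0]=0
Ev 5: PC=4 idx=0 pred=N actual=T -> ctr[0]=1
Ev 6: PC=5 idx=1 pred=T actual=T -> ctr[1]=3
Ev 7: PC=4 idx=0 pred=N actual=T -> ctr[0]=2
Ev 8: PC=4 idx=0 pred=T actual=T -> ctr[0]=3
Ev 9: PC=4 idx=0 pred=T actual=T -> ctr[0]=3
Ev 10: PC=2 idx=0 pred=T actual=T -> ctr[0]=3
Ev 11: PC=2 idx=0 pred=T actual=T -> ctr[0]=3
Ev 12: PC=2 idx=0 pred=T actual=N -> ctr[0]=2
Ev 13: PC=2 idx=0 pred=T actual=T -> ctr[0]=3
Ev 14: PC=2 idx=0 pred=T actual=N -> ctr[0]=2

Answer: T T T N N T N T T T T T T T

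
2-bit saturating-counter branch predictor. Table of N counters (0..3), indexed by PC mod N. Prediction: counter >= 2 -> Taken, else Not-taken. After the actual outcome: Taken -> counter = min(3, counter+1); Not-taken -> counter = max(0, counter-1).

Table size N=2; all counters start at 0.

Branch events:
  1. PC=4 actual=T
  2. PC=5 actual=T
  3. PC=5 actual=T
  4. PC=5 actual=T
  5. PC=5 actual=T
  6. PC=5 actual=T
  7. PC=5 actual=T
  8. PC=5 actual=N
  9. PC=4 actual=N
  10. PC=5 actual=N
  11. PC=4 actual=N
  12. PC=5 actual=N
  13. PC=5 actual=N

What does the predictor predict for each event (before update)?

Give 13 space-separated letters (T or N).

Answer: N N N T T T T T N T N N N

Derivation:
Ev 1: PC=4 idx=0 pred=N actual=T -> ctr[0]=1
Ev 2: PC=5 idx=1 pred=N actual=T -> ctr[1]=1
Ev 3: PC=5 idx=1 pred=N actual=T -> ctr[1]=2
Ev 4: PC=5 idx=1 pred=T actual=T -> ctr[1]=3
Ev 5: PC=5 idx=1 pred=T actual=T -> ctr[1]=3
Ev 6: PC=5 idx=1 pred=T actual=T -> ctr[1]=3
Ev 7: PC=5 idx=1 pred=T actual=T -> ctr[1]=3
Ev 8: PC=5 idx=1 pred=T actual=N -> ctr[1]=2
Ev 9: PC=4 idx=0 pred=N actual=N -> ctr[0]=0
Ev 10: PC=5 idx=1 pred=T actual=N -> ctr[1]=1
Ev 11: PC=4 idx=0 pred=N actual=N -> ctr[0]=0
Ev 12: PC=5 idx=1 pred=N actual=N -> ctr[1]=0
Ev 13: PC=5 idx=1 pred=N actual=N -> ctr[1]=0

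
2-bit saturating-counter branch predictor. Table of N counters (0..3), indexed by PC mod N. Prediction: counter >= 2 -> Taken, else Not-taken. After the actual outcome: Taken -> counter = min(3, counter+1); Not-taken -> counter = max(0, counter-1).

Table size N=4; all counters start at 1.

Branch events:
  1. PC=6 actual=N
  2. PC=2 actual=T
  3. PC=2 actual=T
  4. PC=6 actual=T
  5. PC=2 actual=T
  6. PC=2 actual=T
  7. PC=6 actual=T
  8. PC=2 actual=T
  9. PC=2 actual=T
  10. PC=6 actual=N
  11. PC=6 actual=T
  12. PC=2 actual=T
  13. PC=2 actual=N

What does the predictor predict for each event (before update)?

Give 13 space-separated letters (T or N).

Ev 1: PC=6 idx=2 pred=N actual=N -> ctr[2]=0
Ev 2: PC=2 idx=2 pred=N actual=T -> ctr[2]=1
Ev 3: PC=2 idx=2 pred=N actual=T -> ctr[2]=2
Ev 4: PC=6 idx=2 pred=T actual=T -> ctr[2]=3
Ev 5: PC=2 idx=2 pred=T actual=T -> ctr[2]=3
Ev 6: PC=2 idx=2 pred=T actual=T -> ctr[2]=3
Ev 7: PC=6 idx=2 pred=T actual=T -> ctr[2]=3
Ev 8: PC=2 idx=2 pred=T actual=T -> ctr[2]=3
Ev 9: PC=2 idx=2 pred=T actual=T -> ctr[2]=3
Ev 10: PC=6 idx=2 pred=T actual=N -> ctr[2]=2
Ev 11: PC=6 idx=2 pred=T actual=T -> ctr[2]=3
Ev 12: PC=2 idx=2 pred=T actual=T -> ctr[2]=3
Ev 13: PC=2 idx=2 pred=T actual=N -> ctr[2]=2

Answer: N N N T T T T T T T T T T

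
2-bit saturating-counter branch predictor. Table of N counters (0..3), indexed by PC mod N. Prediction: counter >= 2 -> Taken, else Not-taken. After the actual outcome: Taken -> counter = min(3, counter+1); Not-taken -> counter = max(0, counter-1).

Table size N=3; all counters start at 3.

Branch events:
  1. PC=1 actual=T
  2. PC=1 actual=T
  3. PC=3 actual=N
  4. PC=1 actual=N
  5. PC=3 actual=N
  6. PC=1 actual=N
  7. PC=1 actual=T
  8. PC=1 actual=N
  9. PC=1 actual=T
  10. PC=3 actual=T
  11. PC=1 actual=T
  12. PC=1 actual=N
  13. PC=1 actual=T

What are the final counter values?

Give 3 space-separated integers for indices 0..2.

Answer: 2 3 3

Derivation:
Ev 1: PC=1 idx=1 pred=T actual=T -> ctr[1]=3
Ev 2: PC=1 idx=1 pred=T actual=T -> ctr[1]=3
Ev 3: PC=3 idx=0 pred=T actual=N -> ctr[0]=2
Ev 4: PC=1 idx=1 pred=T actual=N -> ctr[1]=2
Ev 5: PC=3 idx=0 pred=T actual=N -> ctr[0]=1
Ev 6: PC=1 idx=1 pred=T actual=N -> ctr[1]=1
Ev 7: PC=1 idx=1 pred=N actual=T -> ctr[1]=2
Ev 8: PC=1 idx=1 pred=T actual=N -> ctr[1]=1
Ev 9: PC=1 idx=1 pred=N actual=T -> ctr[1]=2
Ev 10: PC=3 idx=0 pred=N actual=T -> ctr[0]=2
Ev 11: PC=1 idx=1 pred=T actual=T -> ctr[1]=3
Ev 12: PC=1 idx=1 pred=T actual=N -> ctr[1]=2
Ev 13: PC=1 idx=1 pred=T actual=T -> ctr[1]=3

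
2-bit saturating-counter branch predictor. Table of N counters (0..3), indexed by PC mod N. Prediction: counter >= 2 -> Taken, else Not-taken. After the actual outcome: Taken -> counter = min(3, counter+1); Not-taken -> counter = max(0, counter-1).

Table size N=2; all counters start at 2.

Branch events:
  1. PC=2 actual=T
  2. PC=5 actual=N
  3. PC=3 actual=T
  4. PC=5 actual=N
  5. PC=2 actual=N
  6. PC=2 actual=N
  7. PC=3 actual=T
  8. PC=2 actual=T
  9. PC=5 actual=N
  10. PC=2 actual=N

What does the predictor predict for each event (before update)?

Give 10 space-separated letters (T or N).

Answer: T T N T T T N N T T

Derivation:
Ev 1: PC=2 idx=0 pred=T actual=T -> ctr[0]=3
Ev 2: PC=5 idx=1 pred=T actual=N -> ctr[1]=1
Ev 3: PC=3 idx=1 pred=N actual=T -> ctr[1]=2
Ev 4: PC=5 idx=1 pred=T actual=N -> ctr[1]=1
Ev 5: PC=2 idx=0 pred=T actual=N -> ctr[0]=2
Ev 6: PC=2 idx=0 pred=T actual=N -> ctr[0]=1
Ev 7: PC=3 idx=1 pred=N actual=T -> ctr[1]=2
Ev 8: PC=2 idx=0 pred=N actual=T -> ctr[0]=2
Ev 9: PC=5 idx=1 pred=T actual=N -> ctr[1]=1
Ev 10: PC=2 idx=0 pred=T actual=N -> ctr[0]=1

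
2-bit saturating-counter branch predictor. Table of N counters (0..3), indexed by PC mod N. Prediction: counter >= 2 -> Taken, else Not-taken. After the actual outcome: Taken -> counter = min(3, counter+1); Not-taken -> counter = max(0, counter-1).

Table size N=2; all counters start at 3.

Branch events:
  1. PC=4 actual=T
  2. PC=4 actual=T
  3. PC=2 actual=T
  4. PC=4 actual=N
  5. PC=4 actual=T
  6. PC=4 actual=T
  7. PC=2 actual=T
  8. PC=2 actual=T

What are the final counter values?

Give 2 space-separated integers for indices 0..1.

Ev 1: PC=4 idx=0 pred=T actual=T -> ctr[0]=3
Ev 2: PC=4 idx=0 pred=T actual=T -> ctr[0]=3
Ev 3: PC=2 idx=0 pred=T actual=T -> ctr[0]=3
Ev 4: PC=4 idx=0 pred=T actual=N -> ctr[0]=2
Ev 5: PC=4 idx=0 pred=T actual=T -> ctr[0]=3
Ev 6: PC=4 idx=0 pred=T actual=T -> ctr[0]=3
Ev 7: PC=2 idx=0 pred=T actual=T -> ctr[0]=3
Ev 8: PC=2 idx=0 pred=T actual=T -> ctr[0]=3

Answer: 3 3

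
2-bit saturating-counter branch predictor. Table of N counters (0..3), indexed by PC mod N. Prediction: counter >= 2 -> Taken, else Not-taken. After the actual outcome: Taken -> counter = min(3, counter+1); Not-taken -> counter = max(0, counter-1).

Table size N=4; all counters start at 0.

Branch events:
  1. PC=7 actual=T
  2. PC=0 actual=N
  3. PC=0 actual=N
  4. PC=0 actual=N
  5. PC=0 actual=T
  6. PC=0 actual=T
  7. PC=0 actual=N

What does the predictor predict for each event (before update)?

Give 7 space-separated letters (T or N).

Answer: N N N N N N T

Derivation:
Ev 1: PC=7 idx=3 pred=N actual=T -> ctr[3]=1
Ev 2: PC=0 idx=0 pred=N actual=N -> ctr[0]=0
Ev 3: PC=0 idx=0 pred=N actual=N -> ctr[0]=0
Ev 4: PC=0 idx=0 pred=N actual=N -> ctr[0]=0
Ev 5: PC=0 idx=0 pred=N actual=T -> ctr[0]=1
Ev 6: PC=0 idx=0 pred=N actual=T -> ctr[0]=2
Ev 7: PC=0 idx=0 pred=T actual=N -> ctr[0]=1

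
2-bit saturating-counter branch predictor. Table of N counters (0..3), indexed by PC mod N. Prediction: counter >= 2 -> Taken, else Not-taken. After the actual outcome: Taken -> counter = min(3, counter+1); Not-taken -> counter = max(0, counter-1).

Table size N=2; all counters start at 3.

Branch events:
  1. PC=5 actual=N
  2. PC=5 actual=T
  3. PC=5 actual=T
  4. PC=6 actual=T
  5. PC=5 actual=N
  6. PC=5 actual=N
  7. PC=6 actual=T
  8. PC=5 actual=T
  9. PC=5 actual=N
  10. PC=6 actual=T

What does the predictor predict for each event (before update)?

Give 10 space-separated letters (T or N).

Answer: T T T T T T T N T T

Derivation:
Ev 1: PC=5 idx=1 pred=T actual=N -> ctr[1]=2
Ev 2: PC=5 idx=1 pred=T actual=T -> ctr[1]=3
Ev 3: PC=5 idx=1 pred=T actual=T -> ctr[1]=3
Ev 4: PC=6 idx=0 pred=T actual=T -> ctr[0]=3
Ev 5: PC=5 idx=1 pred=T actual=N -> ctr[1]=2
Ev 6: PC=5 idx=1 pred=T actual=N -> ctr[1]=1
Ev 7: PC=6 idx=0 pred=T actual=T -> ctr[0]=3
Ev 8: PC=5 idx=1 pred=N actual=T -> ctr[1]=2
Ev 9: PC=5 idx=1 pred=T actual=N -> ctr[1]=1
Ev 10: PC=6 idx=0 pred=T actual=T -> ctr[0]=3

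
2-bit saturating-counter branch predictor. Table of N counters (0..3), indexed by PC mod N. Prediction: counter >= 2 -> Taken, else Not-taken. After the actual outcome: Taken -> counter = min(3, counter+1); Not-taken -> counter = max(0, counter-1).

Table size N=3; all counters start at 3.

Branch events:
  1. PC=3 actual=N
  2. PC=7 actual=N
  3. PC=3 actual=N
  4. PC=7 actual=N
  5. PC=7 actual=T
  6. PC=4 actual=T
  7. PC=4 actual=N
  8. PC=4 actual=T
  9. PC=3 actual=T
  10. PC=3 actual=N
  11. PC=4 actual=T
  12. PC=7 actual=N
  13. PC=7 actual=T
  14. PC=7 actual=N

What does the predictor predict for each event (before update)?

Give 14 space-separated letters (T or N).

Answer: T T T T N T T T N T T T T T

Derivation:
Ev 1: PC=3 idx=0 pred=T actual=N -> ctr[0]=2
Ev 2: PC=7 idx=1 pred=T actual=N -> ctr[1]=2
Ev 3: PC=3 idx=0 pred=T actual=N -> ctr[0]=1
Ev 4: PC=7 idx=1 pred=T actual=N -> ctr[1]=1
Ev 5: PC=7 idx=1 pred=N actual=T -> ctr[1]=2
Ev 6: PC=4 idx=1 pred=T actual=T -> ctr[1]=3
Ev 7: PC=4 idx=1 pred=T actual=N -> ctr[1]=2
Ev 8: PC=4 idx=1 pred=T actual=T -> ctr[1]=3
Ev 9: PC=3 idx=0 pred=N actual=T -> ctr[0]=2
Ev 10: PC=3 idx=0 pred=T actual=N -> ctr[0]=1
Ev 11: PC=4 idx=1 pred=T actual=T -> ctr[1]=3
Ev 12: PC=7 idx=1 pred=T actual=N -> ctr[1]=2
Ev 13: PC=7 idx=1 pred=T actual=T -> ctr[1]=3
Ev 14: PC=7 idx=1 pred=T actual=N -> ctr[1]=2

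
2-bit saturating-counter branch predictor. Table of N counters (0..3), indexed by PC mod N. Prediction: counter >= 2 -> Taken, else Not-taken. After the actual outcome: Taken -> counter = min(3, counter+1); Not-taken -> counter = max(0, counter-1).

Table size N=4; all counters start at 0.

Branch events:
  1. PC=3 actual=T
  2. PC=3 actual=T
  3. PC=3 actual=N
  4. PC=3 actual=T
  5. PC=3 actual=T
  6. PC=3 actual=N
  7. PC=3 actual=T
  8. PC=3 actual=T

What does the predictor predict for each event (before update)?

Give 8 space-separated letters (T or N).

Answer: N N T N T T T T

Derivation:
Ev 1: PC=3 idx=3 pred=N actual=T -> ctr[3]=1
Ev 2: PC=3 idx=3 pred=N actual=T -> ctr[3]=2
Ev 3: PC=3 idx=3 pred=T actual=N -> ctr[3]=1
Ev 4: PC=3 idx=3 pred=N actual=T -> ctr[3]=2
Ev 5: PC=3 idx=3 pred=T actual=T -> ctr[3]=3
Ev 6: PC=3 idx=3 pred=T actual=N -> ctr[3]=2
Ev 7: PC=3 idx=3 pred=T actual=T -> ctr[3]=3
Ev 8: PC=3 idx=3 pred=T actual=T -> ctr[3]=3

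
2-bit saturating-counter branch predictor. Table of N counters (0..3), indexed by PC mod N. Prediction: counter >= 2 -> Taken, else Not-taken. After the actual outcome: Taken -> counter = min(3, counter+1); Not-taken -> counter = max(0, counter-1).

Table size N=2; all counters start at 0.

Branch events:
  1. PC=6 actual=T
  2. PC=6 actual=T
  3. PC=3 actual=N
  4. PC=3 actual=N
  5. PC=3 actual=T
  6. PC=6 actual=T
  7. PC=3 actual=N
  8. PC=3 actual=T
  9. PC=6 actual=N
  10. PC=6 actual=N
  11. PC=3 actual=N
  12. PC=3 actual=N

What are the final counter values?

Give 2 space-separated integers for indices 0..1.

Answer: 1 0

Derivation:
Ev 1: PC=6 idx=0 pred=N actual=T -> ctr[0]=1
Ev 2: PC=6 idx=0 pred=N actual=T -> ctr[0]=2
Ev 3: PC=3 idx=1 pred=N actual=N -> ctr[1]=0
Ev 4: PC=3 idx=1 pred=N actual=N -> ctr[1]=0
Ev 5: PC=3 idx=1 pred=N actual=T -> ctr[1]=1
Ev 6: PC=6 idx=0 pred=T actual=T -> ctr[0]=3
Ev 7: PC=3 idx=1 pred=N actual=N -> ctr[1]=0
Ev 8: PC=3 idx=1 pred=N actual=T -> ctr[1]=1
Ev 9: PC=6 idx=0 pred=T actual=N -> ctr[0]=2
Ev 10: PC=6 idx=0 pred=T actual=N -> ctr[0]=1
Ev 11: PC=3 idx=1 pred=N actual=N -> ctr[1]=0
Ev 12: PC=3 idx=1 pred=N actual=N -> ctr[1]=0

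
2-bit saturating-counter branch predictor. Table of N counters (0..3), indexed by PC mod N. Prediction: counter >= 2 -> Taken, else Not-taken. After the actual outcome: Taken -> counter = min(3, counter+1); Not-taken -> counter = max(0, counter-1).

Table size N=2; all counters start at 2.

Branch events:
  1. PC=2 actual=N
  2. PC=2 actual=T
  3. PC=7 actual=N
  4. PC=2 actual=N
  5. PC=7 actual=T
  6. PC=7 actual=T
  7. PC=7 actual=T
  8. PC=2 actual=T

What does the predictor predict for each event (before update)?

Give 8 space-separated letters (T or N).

Ev 1: PC=2 idx=0 pred=T actual=N -> ctr[0]=1
Ev 2: PC=2 idx=0 pred=N actual=T -> ctr[0]=2
Ev 3: PC=7 idx=1 pred=T actual=N -> ctr[1]=1
Ev 4: PC=2 idx=0 pred=T actual=N -> ctr[0]=1
Ev 5: PC=7 idx=1 pred=N actual=T -> ctr[1]=2
Ev 6: PC=7 idx=1 pred=T actual=T -> ctr[1]=3
Ev 7: PC=7 idx=1 pred=T actual=T -> ctr[1]=3
Ev 8: PC=2 idx=0 pred=N actual=T -> ctr[0]=2

Answer: T N T T N T T N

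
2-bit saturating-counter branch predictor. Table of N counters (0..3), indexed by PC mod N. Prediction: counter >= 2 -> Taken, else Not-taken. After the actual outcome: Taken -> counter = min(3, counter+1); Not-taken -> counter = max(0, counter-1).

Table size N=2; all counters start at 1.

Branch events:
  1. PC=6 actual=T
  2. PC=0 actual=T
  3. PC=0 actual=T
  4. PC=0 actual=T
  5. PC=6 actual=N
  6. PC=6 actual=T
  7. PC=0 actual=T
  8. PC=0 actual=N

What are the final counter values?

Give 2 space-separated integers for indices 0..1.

Ev 1: PC=6 idx=0 pred=N actual=T -> ctr[0]=2
Ev 2: PC=0 idx=0 pred=T actual=T -> ctr[0]=3
Ev 3: PC=0 idx=0 pred=T actual=T -> ctr[0]=3
Ev 4: PC=0 idx=0 pred=T actual=T -> ctr[0]=3
Ev 5: PC=6 idx=0 pred=T actual=N -> ctr[0]=2
Ev 6: PC=6 idx=0 pred=T actual=T -> ctr[0]=3
Ev 7: PC=0 idx=0 pred=T actual=T -> ctr[0]=3
Ev 8: PC=0 idx=0 pred=T actual=N -> ctr[0]=2

Answer: 2 1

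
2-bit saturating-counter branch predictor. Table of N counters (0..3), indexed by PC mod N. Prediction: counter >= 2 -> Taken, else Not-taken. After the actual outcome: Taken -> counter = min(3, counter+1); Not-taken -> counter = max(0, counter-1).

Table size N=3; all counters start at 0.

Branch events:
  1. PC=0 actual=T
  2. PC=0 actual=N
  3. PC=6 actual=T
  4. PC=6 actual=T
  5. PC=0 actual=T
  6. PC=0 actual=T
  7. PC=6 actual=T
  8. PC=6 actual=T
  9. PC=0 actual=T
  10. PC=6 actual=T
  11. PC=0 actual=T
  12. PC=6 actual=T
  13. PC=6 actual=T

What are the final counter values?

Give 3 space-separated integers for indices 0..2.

Ev 1: PC=0 idx=0 pred=N actual=T -> ctr[0]=1
Ev 2: PC=0 idx=0 pred=N actual=N -> ctr[0]=0
Ev 3: PC=6 idx=0 pred=N actual=T -> ctr[0]=1
Ev 4: PC=6 idx=0 pred=N actual=T -> ctr[0]=2
Ev 5: PC=0 idx=0 pred=T actual=T -> ctr[0]=3
Ev 6: PC=0 idx=0 pred=T actual=T -> ctr[0]=3
Ev 7: PC=6 idx=0 pred=T actual=T -> ctr[0]=3
Ev 8: PC=6 idx=0 pred=T actual=T -> ctr[0]=3
Ev 9: PC=0 idx=0 pred=T actual=T -> ctr[0]=3
Ev 10: PC=6 idx=0 pred=T actual=T -> ctr[0]=3
Ev 11: PC=0 idx=0 pred=T actual=T -> ctr[0]=3
Ev 12: PC=6 idx=0 pred=T actual=T -> ctr[0]=3
Ev 13: PC=6 idx=0 pred=T actual=T -> ctr[0]=3

Answer: 3 0 0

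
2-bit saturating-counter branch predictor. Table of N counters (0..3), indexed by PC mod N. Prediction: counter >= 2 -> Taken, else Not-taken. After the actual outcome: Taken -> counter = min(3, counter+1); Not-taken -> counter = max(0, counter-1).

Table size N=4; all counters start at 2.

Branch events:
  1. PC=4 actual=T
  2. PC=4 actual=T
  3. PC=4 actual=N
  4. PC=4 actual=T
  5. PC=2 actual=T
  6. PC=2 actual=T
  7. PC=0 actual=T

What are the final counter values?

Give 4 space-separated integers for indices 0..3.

Ev 1: PC=4 idx=0 pred=T actual=T -> ctr[0]=3
Ev 2: PC=4 idx=0 pred=T actual=T -> ctr[0]=3
Ev 3: PC=4 idx=0 pred=T actual=N -> ctr[0]=2
Ev 4: PC=4 idx=0 pred=T actual=T -> ctr[0]=3
Ev 5: PC=2 idx=2 pred=T actual=T -> ctr[2]=3
Ev 6: PC=2 idx=2 pred=T actual=T -> ctr[2]=3
Ev 7: PC=0 idx=0 pred=T actual=T -> ctr[0]=3

Answer: 3 2 3 2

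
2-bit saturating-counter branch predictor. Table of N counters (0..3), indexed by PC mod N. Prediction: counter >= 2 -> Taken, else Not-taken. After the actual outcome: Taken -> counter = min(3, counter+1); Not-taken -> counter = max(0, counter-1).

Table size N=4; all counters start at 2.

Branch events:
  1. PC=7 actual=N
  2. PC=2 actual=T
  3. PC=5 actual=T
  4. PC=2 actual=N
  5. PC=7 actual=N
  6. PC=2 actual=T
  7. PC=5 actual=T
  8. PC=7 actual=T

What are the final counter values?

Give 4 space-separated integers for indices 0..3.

Ev 1: PC=7 idx=3 pred=T actual=N -> ctr[3]=1
Ev 2: PC=2 idx=2 pred=T actual=T -> ctr[2]=3
Ev 3: PC=5 idx=1 pred=T actual=T -> ctr[1]=3
Ev 4: PC=2 idx=2 pred=T actual=N -> ctr[2]=2
Ev 5: PC=7 idx=3 pred=N actual=N -> ctr[3]=0
Ev 6: PC=2 idx=2 pred=T actual=T -> ctr[2]=3
Ev 7: PC=5 idx=1 pred=T actual=T -> ctr[1]=3
Ev 8: PC=7 idx=3 pred=N actual=T -> ctr[3]=1

Answer: 2 3 3 1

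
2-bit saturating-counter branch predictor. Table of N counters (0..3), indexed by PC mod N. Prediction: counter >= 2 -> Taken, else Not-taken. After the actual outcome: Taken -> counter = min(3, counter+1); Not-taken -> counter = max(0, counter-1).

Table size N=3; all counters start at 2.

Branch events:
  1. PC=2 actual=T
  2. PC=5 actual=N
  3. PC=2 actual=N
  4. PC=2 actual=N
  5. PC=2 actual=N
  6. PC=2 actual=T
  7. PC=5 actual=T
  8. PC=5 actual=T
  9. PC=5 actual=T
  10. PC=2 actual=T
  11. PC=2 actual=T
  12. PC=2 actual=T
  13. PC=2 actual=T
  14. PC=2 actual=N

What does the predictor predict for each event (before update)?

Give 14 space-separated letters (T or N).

Answer: T T T N N N N T T T T T T T

Derivation:
Ev 1: PC=2 idx=2 pred=T actual=T -> ctr[2]=3
Ev 2: PC=5 idx=2 pred=T actual=N -> ctr[2]=2
Ev 3: PC=2 idx=2 pred=T actual=N -> ctr[2]=1
Ev 4: PC=2 idx=2 pred=N actual=N -> ctr[2]=0
Ev 5: PC=2 idx=2 pred=N actual=N -> ctr[2]=0
Ev 6: PC=2 idx=2 pred=N actual=T -> ctr[2]=1
Ev 7: PC=5 idx=2 pred=N actual=T -> ctr[2]=2
Ev 8: PC=5 idx=2 pred=T actual=T -> ctr[2]=3
Ev 9: PC=5 idx=2 pred=T actual=T -> ctr[2]=3
Ev 10: PC=2 idx=2 pred=T actual=T -> ctr[2]=3
Ev 11: PC=2 idx=2 pred=T actual=T -> ctr[2]=3
Ev 12: PC=2 idx=2 pred=T actual=T -> ctr[2]=3
Ev 13: PC=2 idx=2 pred=T actual=T -> ctr[2]=3
Ev 14: PC=2 idx=2 pred=T actual=N -> ctr[2]=2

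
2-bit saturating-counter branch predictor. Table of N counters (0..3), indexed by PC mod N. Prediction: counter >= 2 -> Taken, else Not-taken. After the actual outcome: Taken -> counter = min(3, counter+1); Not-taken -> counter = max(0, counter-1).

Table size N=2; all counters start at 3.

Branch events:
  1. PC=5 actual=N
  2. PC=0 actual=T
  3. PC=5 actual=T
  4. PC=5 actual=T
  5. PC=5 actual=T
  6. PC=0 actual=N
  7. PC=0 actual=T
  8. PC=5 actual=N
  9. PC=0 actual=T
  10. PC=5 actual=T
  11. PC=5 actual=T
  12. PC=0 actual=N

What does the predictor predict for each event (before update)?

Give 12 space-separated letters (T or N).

Answer: T T T T T T T T T T T T

Derivation:
Ev 1: PC=5 idx=1 pred=T actual=N -> ctr[1]=2
Ev 2: PC=0 idx=0 pred=T actual=T -> ctr[0]=3
Ev 3: PC=5 idx=1 pred=T actual=T -> ctr[1]=3
Ev 4: PC=5 idx=1 pred=T actual=T -> ctr[1]=3
Ev 5: PC=5 idx=1 pred=T actual=T -> ctr[1]=3
Ev 6: PC=0 idx=0 pred=T actual=N -> ctr[0]=2
Ev 7: PC=0 idx=0 pred=T actual=T -> ctr[0]=3
Ev 8: PC=5 idx=1 pred=T actual=N -> ctr[1]=2
Ev 9: PC=0 idx=0 pred=T actual=T -> ctr[0]=3
Ev 10: PC=5 idx=1 pred=T actual=T -> ctr[1]=3
Ev 11: PC=5 idx=1 pred=T actual=T -> ctr[1]=3
Ev 12: PC=0 idx=0 pred=T actual=N -> ctr[0]=2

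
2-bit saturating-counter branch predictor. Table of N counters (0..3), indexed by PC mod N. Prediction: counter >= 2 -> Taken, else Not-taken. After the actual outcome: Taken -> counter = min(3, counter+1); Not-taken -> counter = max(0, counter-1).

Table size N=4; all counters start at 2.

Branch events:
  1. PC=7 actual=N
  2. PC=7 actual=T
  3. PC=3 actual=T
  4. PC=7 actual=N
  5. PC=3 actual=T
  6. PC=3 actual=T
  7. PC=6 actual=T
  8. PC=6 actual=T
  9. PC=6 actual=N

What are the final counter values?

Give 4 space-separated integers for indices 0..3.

Answer: 2 2 2 3

Derivation:
Ev 1: PC=7 idx=3 pred=T actual=N -> ctr[3]=1
Ev 2: PC=7 idx=3 pred=N actual=T -> ctr[3]=2
Ev 3: PC=3 idx=3 pred=T actual=T -> ctr[3]=3
Ev 4: PC=7 idx=3 pred=T actual=N -> ctr[3]=2
Ev 5: PC=3 idx=3 pred=T actual=T -> ctr[3]=3
Ev 6: PC=3 idx=3 pred=T actual=T -> ctr[3]=3
Ev 7: PC=6 idx=2 pred=T actual=T -> ctr[2]=3
Ev 8: PC=6 idx=2 pred=T actual=T -> ctr[2]=3
Ev 9: PC=6 idx=2 pred=T actual=N -> ctr[2]=2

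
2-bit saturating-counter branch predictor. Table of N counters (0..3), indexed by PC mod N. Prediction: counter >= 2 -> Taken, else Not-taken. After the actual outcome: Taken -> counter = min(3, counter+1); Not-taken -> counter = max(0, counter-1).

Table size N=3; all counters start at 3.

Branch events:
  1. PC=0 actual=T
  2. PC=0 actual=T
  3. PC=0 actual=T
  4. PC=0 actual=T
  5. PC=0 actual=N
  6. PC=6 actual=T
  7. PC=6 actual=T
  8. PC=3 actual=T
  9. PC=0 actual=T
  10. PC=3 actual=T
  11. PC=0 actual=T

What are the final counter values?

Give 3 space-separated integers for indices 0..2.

Ev 1: PC=0 idx=0 pred=T actual=T -> ctr[0]=3
Ev 2: PC=0 idx=0 pred=T actual=T -> ctr[0]=3
Ev 3: PC=0 idx=0 pred=T actual=T -> ctr[0]=3
Ev 4: PC=0 idx=0 pred=T actual=T -> ctr[0]=3
Ev 5: PC=0 idx=0 pred=T actual=N -> ctr[0]=2
Ev 6: PC=6 idx=0 pred=T actual=T -> ctr[0]=3
Ev 7: PC=6 idx=0 pred=T actual=T -> ctr[0]=3
Ev 8: PC=3 idx=0 pred=T actual=T -> ctr[0]=3
Ev 9: PC=0 idx=0 pred=T actual=T -> ctr[0]=3
Ev 10: PC=3 idx=0 pred=T actual=T -> ctr[0]=3
Ev 11: PC=0 idx=0 pred=T actual=T -> ctr[0]=3

Answer: 3 3 3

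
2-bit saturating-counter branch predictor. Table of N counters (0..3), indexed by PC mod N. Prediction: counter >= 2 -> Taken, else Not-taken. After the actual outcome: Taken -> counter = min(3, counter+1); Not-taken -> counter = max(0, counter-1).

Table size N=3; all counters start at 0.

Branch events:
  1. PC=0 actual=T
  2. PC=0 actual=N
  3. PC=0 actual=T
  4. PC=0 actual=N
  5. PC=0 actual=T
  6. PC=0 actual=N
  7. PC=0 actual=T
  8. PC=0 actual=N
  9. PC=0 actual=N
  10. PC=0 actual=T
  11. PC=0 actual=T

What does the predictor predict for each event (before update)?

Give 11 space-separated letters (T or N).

Ev 1: PC=0 idx=0 pred=N actual=T -> ctr[0]=1
Ev 2: PC=0 idx=0 pred=N actual=N -> ctr[0]=0
Ev 3: PC=0 idx=0 pred=N actual=T -> ctr[0]=1
Ev 4: PC=0 idx=0 pred=N actual=N -> ctr[0]=0
Ev 5: PC=0 idx=0 pred=N actual=T -> ctr[0]=1
Ev 6: PC=0 idx=0 pred=N actual=N -> ctr[0]=0
Ev 7: PC=0 idx=0 pred=N actual=T -> ctr[0]=1
Ev 8: PC=0 idx=0 pred=N actual=N -> ctr[0]=0
Ev 9: PC=0 idx=0 pred=N actual=N -> ctr[0]=0
Ev 10: PC=0 idx=0 pred=N actual=T -> ctr[0]=1
Ev 11: PC=0 idx=0 pred=N actual=T -> ctr[0]=2

Answer: N N N N N N N N N N N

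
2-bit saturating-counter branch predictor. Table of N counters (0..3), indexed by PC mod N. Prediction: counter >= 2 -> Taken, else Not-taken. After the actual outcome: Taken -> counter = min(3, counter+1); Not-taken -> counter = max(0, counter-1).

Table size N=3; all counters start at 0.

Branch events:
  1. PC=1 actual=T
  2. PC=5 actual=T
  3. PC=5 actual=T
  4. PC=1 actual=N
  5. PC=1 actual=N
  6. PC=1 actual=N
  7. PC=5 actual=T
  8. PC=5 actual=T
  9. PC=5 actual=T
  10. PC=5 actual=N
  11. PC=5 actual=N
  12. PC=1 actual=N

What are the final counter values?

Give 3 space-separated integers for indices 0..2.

Answer: 0 0 1

Derivation:
Ev 1: PC=1 idx=1 pred=N actual=T -> ctr[1]=1
Ev 2: PC=5 idx=2 pred=N actual=T -> ctr[2]=1
Ev 3: PC=5 idx=2 pred=N actual=T -> ctr[2]=2
Ev 4: PC=1 idx=1 pred=N actual=N -> ctr[1]=0
Ev 5: PC=1 idx=1 pred=N actual=N -> ctr[1]=0
Ev 6: PC=1 idx=1 pred=N actual=N -> ctr[1]=0
Ev 7: PC=5 idx=2 pred=T actual=T -> ctr[2]=3
Ev 8: PC=5 idx=2 pred=T actual=T -> ctr[2]=3
Ev 9: PC=5 idx=2 pred=T actual=T -> ctr[2]=3
Ev 10: PC=5 idx=2 pred=T actual=N -> ctr[2]=2
Ev 11: PC=5 idx=2 pred=T actual=N -> ctr[2]=1
Ev 12: PC=1 idx=1 pred=N actual=N -> ctr[1]=0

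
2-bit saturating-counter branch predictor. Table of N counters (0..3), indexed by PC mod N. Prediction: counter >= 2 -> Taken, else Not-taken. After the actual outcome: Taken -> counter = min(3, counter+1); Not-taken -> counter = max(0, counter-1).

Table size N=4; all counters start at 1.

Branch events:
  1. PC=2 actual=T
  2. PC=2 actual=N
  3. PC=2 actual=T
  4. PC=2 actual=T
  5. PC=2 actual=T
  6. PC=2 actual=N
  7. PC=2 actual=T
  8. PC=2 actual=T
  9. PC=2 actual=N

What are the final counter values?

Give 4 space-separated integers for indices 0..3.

Ev 1: PC=2 idx=2 pred=N actual=T -> ctr[2]=2
Ev 2: PC=2 idx=2 pred=T actual=N -> ctr[2]=1
Ev 3: PC=2 idx=2 pred=N actual=T -> ctr[2]=2
Ev 4: PC=2 idx=2 pred=T actual=T -> ctr[2]=3
Ev 5: PC=2 idx=2 pred=T actual=T -> ctr[2]=3
Ev 6: PC=2 idx=2 pred=T actual=N -> ctr[2]=2
Ev 7: PC=2 idx=2 pred=T actual=T -> ctr[2]=3
Ev 8: PC=2 idx=2 pred=T actual=T -> ctr[2]=3
Ev 9: PC=2 idx=2 pred=T actual=N -> ctr[2]=2

Answer: 1 1 2 1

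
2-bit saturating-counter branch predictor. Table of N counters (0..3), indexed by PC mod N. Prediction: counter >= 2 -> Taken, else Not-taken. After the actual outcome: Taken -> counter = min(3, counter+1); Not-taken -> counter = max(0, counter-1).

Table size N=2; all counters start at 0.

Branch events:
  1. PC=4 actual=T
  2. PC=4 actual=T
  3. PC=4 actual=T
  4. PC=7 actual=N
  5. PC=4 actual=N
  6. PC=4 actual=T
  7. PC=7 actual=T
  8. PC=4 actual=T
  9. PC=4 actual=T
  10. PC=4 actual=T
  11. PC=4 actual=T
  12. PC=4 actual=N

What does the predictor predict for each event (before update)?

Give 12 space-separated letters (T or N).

Answer: N N T N T T N T T T T T

Derivation:
Ev 1: PC=4 idx=0 pred=N actual=T -> ctr[0]=1
Ev 2: PC=4 idx=0 pred=N actual=T -> ctr[0]=2
Ev 3: PC=4 idx=0 pred=T actual=T -> ctr[0]=3
Ev 4: PC=7 idx=1 pred=N actual=N -> ctr[1]=0
Ev 5: PC=4 idx=0 pred=T actual=N -> ctr[0]=2
Ev 6: PC=4 idx=0 pred=T actual=T -> ctr[0]=3
Ev 7: PC=7 idx=1 pred=N actual=T -> ctr[1]=1
Ev 8: PC=4 idx=0 pred=T actual=T -> ctr[0]=3
Ev 9: PC=4 idx=0 pred=T actual=T -> ctr[0]=3
Ev 10: PC=4 idx=0 pred=T actual=T -> ctr[0]=3
Ev 11: PC=4 idx=0 pred=T actual=T -> ctr[0]=3
Ev 12: PC=4 idx=0 pred=T actual=N -> ctr[0]=2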